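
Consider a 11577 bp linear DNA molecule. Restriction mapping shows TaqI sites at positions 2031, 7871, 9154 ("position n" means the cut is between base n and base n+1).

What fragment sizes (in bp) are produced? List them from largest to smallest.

Linear molecule, 3 cuts → 4 fragments:
  2031 − 0 = 2031 bp
  7871 − 2031 = 5840 bp
  9154 − 7871 = 1283 bp
  11577 − 9154 = 2423 bp
Sorted largest to smallest: 5840, 2423, 2031, 1283 bp.

5840, 2423, 2031, 1283 bp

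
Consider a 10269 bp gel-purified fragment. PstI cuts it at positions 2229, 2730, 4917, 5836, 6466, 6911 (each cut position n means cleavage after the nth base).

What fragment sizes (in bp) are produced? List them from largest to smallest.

Linear molecule, 6 cuts → 7 fragments:
  2229 − 0 = 2229 bp
  2730 − 2229 = 501 bp
  4917 − 2730 = 2187 bp
  5836 − 4917 = 919 bp
  6466 − 5836 = 630 bp
  6911 − 6466 = 445 bp
  10269 − 6911 = 3358 bp
Sorted largest to smallest: 3358, 2229, 2187, 919, 630, 501, 445 bp.

3358, 2229, 2187, 919, 630, 501, 445 bp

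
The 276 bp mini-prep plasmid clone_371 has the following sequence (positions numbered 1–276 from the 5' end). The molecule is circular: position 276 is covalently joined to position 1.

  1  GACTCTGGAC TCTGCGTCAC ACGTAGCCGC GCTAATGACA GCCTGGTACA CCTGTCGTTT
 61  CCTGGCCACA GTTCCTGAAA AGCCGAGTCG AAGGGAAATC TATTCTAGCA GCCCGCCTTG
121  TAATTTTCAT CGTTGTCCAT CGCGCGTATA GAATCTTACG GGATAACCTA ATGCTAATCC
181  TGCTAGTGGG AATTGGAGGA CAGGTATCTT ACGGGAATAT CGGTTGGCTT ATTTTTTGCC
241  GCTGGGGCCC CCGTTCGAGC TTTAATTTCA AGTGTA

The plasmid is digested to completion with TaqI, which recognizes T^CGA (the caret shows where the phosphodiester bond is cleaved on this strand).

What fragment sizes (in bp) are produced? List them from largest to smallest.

TaqI sites (TCGA) start at positions 88, 255.
TaqI cuts after the first base of each site, so after positions 88, 255.
Circular molecule, 2 cuts → 2 fragments:
  89–255 → 167 bp
  256–276 then 1–88 → 21 + 88 = 109 bp
Sorted largest to smallest: 167, 109 bp.

167, 109 bp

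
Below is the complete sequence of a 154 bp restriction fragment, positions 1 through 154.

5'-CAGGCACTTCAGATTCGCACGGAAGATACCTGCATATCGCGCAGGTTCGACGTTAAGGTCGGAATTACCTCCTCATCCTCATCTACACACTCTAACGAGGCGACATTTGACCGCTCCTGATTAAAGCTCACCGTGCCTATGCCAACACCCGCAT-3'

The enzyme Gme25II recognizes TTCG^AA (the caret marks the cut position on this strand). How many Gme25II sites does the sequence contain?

0

No occurrence of TTCGAA is present in the sequence.
Gme25II does not cut: 0 sites.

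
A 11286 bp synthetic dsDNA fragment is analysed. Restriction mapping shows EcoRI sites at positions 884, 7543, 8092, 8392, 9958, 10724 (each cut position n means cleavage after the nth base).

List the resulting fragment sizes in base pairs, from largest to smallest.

6659, 1566, 884, 766, 562, 549, 300 bp

Linear molecule, 6 cuts → 7 fragments:
  884 − 0 = 884 bp
  7543 − 884 = 6659 bp
  8092 − 7543 = 549 bp
  8392 − 8092 = 300 bp
  9958 − 8392 = 1566 bp
  10724 − 9958 = 766 bp
  11286 − 10724 = 562 bp
Sorted largest to smallest: 6659, 1566, 884, 766, 562, 549, 300 bp.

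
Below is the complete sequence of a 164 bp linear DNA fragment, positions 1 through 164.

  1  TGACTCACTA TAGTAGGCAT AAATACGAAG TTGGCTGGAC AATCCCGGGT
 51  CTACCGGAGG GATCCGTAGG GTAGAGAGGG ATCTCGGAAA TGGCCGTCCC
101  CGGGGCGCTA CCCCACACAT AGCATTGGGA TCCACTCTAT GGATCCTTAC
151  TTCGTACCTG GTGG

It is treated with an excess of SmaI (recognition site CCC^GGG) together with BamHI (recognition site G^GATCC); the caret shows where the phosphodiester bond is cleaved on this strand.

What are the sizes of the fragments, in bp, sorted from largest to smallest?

SmaI sites (CCCGGG) start at positions 44, 99.
SmaI cuts after base 3 of each site, so after positions 46, 101.
BamHI sites (GGATCC) start at positions 60, 128, 141.
BamHI cuts after the first base of each site, so after positions 60, 128, 141.
Combined cut positions: 46, 60, 101, 128, 141.
Linear molecule, 5 cuts → 6 fragments:
  1–46 → 46 bp
  47–60 → 14 bp
  61–101 → 41 bp
  102–128 → 27 bp
  129–141 → 13 bp
  142–164 → 23 bp
Sorted largest to smallest: 46, 41, 27, 23, 14, 13 bp.

46, 41, 27, 23, 14, 13 bp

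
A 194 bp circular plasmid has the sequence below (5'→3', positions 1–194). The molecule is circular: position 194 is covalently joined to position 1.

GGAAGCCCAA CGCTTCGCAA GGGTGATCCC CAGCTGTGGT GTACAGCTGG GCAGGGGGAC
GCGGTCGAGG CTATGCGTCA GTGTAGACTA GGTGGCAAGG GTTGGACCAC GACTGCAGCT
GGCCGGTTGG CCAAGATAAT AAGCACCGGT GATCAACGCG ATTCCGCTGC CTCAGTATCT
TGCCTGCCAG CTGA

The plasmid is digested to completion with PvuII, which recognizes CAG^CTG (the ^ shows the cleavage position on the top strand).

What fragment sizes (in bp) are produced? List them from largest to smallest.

72, 72, 37, 13 bp

PvuII sites (CAGCTG) start at positions 31, 44, 116, 188.
PvuII cuts after base 3 of each site, so after positions 33, 46, 118, 190.
Circular molecule, 4 cuts → 4 fragments:
  34–46 → 13 bp
  47–118 → 72 bp
  119–190 → 72 bp
  191–194 then 1–33 → 4 + 33 = 37 bp
Sorted largest to smallest: 72, 72, 37, 13 bp.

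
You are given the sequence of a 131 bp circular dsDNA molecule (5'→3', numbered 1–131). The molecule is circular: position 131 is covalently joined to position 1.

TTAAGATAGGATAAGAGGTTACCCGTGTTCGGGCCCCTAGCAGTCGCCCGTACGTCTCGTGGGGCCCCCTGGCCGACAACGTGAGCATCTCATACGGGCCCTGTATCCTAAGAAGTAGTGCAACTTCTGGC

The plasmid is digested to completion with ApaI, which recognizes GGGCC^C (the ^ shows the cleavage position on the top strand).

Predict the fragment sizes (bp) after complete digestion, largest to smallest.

ApaI sites (GGGCCC) start at positions 31, 62, 96.
ApaI cuts after base 5 of each site (before the last base), so after positions 35, 66, 100.
Circular molecule, 3 cuts → 3 fragments:
  36–66 → 31 bp
  67–100 → 34 bp
  101–131 then 1–35 → 31 + 35 = 66 bp
Sorted largest to smallest: 66, 34, 31 bp.

66, 34, 31 bp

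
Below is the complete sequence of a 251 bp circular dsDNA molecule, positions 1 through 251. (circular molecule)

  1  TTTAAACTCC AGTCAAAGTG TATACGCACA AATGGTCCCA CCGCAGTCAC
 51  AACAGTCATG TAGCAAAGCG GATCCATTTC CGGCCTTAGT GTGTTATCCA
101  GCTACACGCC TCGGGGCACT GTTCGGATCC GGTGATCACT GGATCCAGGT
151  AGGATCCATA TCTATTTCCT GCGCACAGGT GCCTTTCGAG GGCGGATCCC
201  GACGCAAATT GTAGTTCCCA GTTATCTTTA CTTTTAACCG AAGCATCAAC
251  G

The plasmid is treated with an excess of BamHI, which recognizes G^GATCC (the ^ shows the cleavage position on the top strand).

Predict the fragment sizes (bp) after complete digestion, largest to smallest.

127, 55, 42, 16, 11 bp

BamHI sites (GGATCC) start at positions 70, 125, 141, 152, 194.
BamHI cuts after the first base of each site, so after positions 70, 125, 141, 152, 194.
Circular molecule, 5 cuts → 5 fragments:
  71–125 → 55 bp
  126–141 → 16 bp
  142–152 → 11 bp
  153–194 → 42 bp
  195–251 then 1–70 → 57 + 70 = 127 bp
Sorted largest to smallest: 127, 55, 42, 16, 11 bp.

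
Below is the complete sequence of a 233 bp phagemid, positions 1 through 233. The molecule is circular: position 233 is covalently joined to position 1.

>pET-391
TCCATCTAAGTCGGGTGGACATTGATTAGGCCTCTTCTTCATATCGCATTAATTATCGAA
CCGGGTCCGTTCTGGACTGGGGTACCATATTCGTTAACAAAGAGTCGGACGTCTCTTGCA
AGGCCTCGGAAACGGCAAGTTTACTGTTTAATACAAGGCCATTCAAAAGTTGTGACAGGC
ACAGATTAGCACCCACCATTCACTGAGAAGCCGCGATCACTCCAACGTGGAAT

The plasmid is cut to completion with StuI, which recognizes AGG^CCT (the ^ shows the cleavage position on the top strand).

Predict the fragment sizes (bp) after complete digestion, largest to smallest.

140, 93 bp

StuI sites (AGGCCT) start at positions 28, 121.
StuI cuts after base 3 of each site, so after positions 30, 123.
Circular molecule, 2 cuts → 2 fragments:
  31–123 → 93 bp
  124–233 then 1–30 → 110 + 30 = 140 bp
Sorted largest to smallest: 140, 93 bp.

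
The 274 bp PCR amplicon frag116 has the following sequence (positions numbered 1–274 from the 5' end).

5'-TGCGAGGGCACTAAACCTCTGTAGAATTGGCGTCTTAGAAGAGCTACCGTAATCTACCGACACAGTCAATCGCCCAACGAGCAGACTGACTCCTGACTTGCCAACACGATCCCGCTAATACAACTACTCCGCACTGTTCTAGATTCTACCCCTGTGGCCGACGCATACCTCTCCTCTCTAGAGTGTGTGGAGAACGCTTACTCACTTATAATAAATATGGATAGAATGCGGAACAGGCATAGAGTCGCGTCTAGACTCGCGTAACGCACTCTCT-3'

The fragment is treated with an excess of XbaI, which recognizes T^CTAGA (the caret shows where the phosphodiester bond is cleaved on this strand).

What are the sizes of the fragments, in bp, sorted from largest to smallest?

138, 73, 39, 24 bp

XbaI sites (TCTAGA) start at positions 138, 177, 250.
XbaI cuts after the first base of each site, so after positions 138, 177, 250.
Linear molecule, 3 cuts → 4 fragments:
  1–138 → 138 bp
  139–177 → 39 bp
  178–250 → 73 bp
  251–274 → 24 bp
Sorted largest to smallest: 138, 73, 39, 24 bp.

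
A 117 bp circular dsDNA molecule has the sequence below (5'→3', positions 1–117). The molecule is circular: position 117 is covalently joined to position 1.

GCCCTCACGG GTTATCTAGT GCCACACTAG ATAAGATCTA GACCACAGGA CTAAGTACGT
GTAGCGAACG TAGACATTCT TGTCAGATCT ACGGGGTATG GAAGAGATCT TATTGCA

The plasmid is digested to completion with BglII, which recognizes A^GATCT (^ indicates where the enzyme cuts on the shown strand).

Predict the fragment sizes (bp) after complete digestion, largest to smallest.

51, 46, 20 bp

BglII sites (AGATCT) start at positions 34, 85, 105.
BglII cuts after the first base of each site, so after positions 34, 85, 105.
Circular molecule, 3 cuts → 3 fragments:
  35–85 → 51 bp
  86–105 → 20 bp
  106–117 then 1–34 → 12 + 34 = 46 bp
Sorted largest to smallest: 51, 46, 20 bp.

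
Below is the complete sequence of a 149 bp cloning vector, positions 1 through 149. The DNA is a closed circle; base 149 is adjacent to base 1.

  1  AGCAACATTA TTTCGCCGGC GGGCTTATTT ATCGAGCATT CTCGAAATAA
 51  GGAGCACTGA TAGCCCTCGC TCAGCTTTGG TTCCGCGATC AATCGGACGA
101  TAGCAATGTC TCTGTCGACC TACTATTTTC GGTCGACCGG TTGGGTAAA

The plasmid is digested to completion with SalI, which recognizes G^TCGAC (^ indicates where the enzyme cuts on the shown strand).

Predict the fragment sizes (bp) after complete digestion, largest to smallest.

SalI sites (GTCGAC) start at positions 114, 132.
SalI cuts after the first base of each site, so after positions 114, 132.
Circular molecule, 2 cuts → 2 fragments:
  115–132 → 18 bp
  133–149 then 1–114 → 17 + 114 = 131 bp
Sorted largest to smallest: 131, 18 bp.

131, 18 bp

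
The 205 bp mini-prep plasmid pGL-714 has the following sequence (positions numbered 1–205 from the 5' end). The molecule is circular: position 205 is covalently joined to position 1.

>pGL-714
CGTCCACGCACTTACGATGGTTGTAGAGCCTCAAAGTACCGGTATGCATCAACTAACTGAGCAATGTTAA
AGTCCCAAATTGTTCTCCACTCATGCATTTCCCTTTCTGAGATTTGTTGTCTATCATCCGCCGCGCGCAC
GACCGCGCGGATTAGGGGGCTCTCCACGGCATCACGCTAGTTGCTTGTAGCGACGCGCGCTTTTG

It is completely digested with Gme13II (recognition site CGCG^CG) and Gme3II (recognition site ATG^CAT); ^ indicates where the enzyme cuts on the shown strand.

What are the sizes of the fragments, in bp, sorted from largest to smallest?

54, 50, 49, 40, 12 bp

Gme13II sites (CGCGCG) start at positions 132, 144, 194.
Gme13II cuts after base 4 of each site, so after positions 135, 147, 197.
Gme3II sites (ATGCAT) start at positions 44, 93.
Gme3II cuts after base 3 of each site, so after positions 46, 95.
Combined cut positions: 46, 95, 135, 147, 197.
Circular molecule, 5 cuts → 5 fragments:
  47–95 → 49 bp
  96–135 → 40 bp
  136–147 → 12 bp
  148–197 → 50 bp
  198–205 then 1–46 → 8 + 46 = 54 bp
Sorted largest to smallest: 54, 50, 49, 40, 12 bp.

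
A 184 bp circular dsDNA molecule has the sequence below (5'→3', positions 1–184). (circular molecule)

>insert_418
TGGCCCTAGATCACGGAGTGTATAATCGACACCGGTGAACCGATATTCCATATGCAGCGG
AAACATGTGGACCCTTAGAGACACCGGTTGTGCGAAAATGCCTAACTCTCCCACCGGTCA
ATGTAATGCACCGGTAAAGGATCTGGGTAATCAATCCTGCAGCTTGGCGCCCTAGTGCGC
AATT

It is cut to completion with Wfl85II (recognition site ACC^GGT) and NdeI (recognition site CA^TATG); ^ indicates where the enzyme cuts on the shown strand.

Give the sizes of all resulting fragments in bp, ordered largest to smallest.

Wfl85II sites (ACCGGT) start at positions 31, 83, 113, 130.
Wfl85II cuts after base 3 of each site, so after positions 33, 85, 115, 132.
The NdeI site (CATATG) starts at position 49.
NdeI cuts after base 2 of each site, so after position 50.
Combined cut positions: 33, 50, 85, 115, 132.
Circular molecule, 5 cuts → 5 fragments:
  34–50 → 17 bp
  51–85 → 35 bp
  86–115 → 30 bp
  116–132 → 17 bp
  133–184 then 1–33 → 52 + 33 = 85 bp
Sorted largest to smallest: 85, 35, 30, 17, 17 bp.

85, 35, 30, 17, 17 bp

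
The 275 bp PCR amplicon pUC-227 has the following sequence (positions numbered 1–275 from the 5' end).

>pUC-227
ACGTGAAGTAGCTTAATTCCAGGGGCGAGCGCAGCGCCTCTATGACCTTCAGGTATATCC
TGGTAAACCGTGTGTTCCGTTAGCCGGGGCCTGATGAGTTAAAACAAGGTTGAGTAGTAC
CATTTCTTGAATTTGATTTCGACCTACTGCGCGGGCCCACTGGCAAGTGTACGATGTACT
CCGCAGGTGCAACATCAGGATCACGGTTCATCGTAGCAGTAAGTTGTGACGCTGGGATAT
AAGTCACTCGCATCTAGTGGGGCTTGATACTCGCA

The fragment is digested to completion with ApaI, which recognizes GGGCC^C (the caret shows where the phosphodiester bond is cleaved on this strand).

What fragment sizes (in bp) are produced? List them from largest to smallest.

The ApaI site (GGGCCC) starts at position 153.
ApaI cuts after base 5 of each site (before the last base), so after position 157.
Linear molecule, 1 cut → 2 fragments:
  1–157 → 157 bp
  158–275 → 118 bp
Sorted largest to smallest: 157, 118 bp.

157, 118 bp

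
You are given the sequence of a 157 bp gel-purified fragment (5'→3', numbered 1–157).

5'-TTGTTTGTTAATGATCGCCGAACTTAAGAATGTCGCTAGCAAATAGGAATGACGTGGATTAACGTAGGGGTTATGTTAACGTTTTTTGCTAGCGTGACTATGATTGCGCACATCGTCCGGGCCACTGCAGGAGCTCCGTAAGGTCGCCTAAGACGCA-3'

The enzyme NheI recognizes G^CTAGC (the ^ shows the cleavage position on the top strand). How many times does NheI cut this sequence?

2

GCTAGC occurs starting at positions 35, 88.
NheI cuts at 2 sites.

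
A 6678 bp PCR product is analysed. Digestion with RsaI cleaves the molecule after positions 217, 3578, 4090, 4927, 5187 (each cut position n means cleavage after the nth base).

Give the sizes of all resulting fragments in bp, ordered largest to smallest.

Linear molecule, 5 cuts → 6 fragments:
  217 − 0 = 217 bp
  3578 − 217 = 3361 bp
  4090 − 3578 = 512 bp
  4927 − 4090 = 837 bp
  5187 − 4927 = 260 bp
  6678 − 5187 = 1491 bp
Sorted largest to smallest: 3361, 1491, 837, 512, 260, 217 bp.

3361, 1491, 837, 512, 260, 217 bp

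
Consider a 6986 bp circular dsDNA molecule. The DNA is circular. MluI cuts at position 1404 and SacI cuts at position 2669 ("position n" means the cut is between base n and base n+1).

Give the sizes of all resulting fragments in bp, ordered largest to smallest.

5721, 1265 bp

Combined cut positions (sorted): 1404, 2669.
Circular molecule, 2 cuts → 2 fragments:
  2669 − 1404 = 1265 bp
  wrap: 6986 − 2669 + 1404 = 5721 bp
Sorted largest to smallest: 5721, 1265 bp.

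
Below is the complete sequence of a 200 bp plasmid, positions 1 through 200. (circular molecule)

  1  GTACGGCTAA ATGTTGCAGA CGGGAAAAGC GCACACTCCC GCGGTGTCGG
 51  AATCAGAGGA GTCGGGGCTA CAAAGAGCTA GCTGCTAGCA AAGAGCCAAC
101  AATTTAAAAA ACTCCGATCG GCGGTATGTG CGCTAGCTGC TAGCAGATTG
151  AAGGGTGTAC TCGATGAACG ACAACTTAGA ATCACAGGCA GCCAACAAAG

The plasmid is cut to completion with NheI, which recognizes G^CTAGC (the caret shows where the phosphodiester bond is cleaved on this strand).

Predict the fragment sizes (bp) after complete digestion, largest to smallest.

138, 48, 7, 7 bp

NheI sites (GCTAGC) start at positions 77, 84, 132, 139.
NheI cuts after the first base of each site, so after positions 77, 84, 132, 139.
Circular molecule, 4 cuts → 4 fragments:
  78–84 → 7 bp
  85–132 → 48 bp
  133–139 → 7 bp
  140–200 then 1–77 → 61 + 77 = 138 bp
Sorted largest to smallest: 138, 48, 7, 7 bp.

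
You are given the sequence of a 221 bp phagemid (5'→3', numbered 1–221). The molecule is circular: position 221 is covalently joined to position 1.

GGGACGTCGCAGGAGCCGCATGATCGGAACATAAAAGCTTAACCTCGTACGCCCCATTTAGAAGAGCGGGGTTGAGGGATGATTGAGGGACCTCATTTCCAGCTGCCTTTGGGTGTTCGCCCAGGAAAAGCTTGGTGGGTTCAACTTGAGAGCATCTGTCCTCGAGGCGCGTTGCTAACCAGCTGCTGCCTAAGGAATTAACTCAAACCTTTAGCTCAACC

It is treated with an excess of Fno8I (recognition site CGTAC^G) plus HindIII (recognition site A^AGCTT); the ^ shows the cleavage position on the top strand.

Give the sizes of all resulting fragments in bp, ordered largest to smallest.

The Fno8I site (CGTACG) starts at position 46.
Fno8I cuts after base 5 of each site (before the last base), so after position 50.
HindIII sites (AAGCTT) start at positions 35, 128.
HindIII cuts after the first base of each site, so after positions 35, 128.
Combined cut positions: 35, 50, 128.
Circular molecule, 3 cuts → 3 fragments:
  36–50 → 15 bp
  51–128 → 78 bp
  129–221 then 1–35 → 93 + 35 = 128 bp
Sorted largest to smallest: 128, 78, 15 bp.

128, 78, 15 bp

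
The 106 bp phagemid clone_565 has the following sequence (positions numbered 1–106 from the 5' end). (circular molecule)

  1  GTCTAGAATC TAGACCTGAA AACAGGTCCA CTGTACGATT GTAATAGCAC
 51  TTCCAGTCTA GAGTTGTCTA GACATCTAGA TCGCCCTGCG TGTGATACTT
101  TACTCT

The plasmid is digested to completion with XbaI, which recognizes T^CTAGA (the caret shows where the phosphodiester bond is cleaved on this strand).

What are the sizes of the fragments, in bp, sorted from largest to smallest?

48, 33, 10, 8, 7 bp

XbaI sites (TCTAGA) start at positions 2, 9, 57, 67, 75.
XbaI cuts after the first base of each site, so after positions 2, 9, 57, 67, 75.
Circular molecule, 5 cuts → 5 fragments:
  3–9 → 7 bp
  10–57 → 48 bp
  58–67 → 10 bp
  68–75 → 8 bp
  76–106 then 1–2 → 31 + 2 = 33 bp
Sorted largest to smallest: 48, 33, 10, 8, 7 bp.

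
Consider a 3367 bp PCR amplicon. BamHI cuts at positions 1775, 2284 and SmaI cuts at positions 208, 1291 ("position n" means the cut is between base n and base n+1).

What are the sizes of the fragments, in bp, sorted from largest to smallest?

1083, 1083, 509, 484, 208 bp

Combined cut positions (sorted): 208, 1291, 1775, 2284.
Linear molecule, 4 cuts → 5 fragments:
  208 − 0 = 208 bp
  1291 − 208 = 1083 bp
  1775 − 1291 = 484 bp
  2284 − 1775 = 509 bp
  3367 − 2284 = 1083 bp
Sorted largest to smallest: 1083, 1083, 509, 484, 208 bp.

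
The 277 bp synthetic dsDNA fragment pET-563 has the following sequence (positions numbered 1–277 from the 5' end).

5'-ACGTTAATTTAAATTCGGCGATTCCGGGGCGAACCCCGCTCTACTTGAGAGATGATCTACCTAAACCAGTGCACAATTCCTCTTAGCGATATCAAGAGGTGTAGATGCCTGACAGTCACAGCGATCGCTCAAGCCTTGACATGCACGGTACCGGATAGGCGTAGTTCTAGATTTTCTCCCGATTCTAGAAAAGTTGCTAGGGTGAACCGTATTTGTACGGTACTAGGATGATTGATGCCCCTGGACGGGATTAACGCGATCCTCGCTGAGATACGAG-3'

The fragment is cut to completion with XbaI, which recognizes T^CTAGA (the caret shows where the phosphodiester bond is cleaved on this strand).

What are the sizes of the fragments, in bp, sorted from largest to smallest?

166, 93, 18 bp

XbaI sites (TCTAGA) start at positions 166, 184.
XbaI cuts after the first base of each site, so after positions 166, 184.
Linear molecule, 2 cuts → 3 fragments:
  1–166 → 166 bp
  167–184 → 18 bp
  185–277 → 93 bp
Sorted largest to smallest: 166, 93, 18 bp.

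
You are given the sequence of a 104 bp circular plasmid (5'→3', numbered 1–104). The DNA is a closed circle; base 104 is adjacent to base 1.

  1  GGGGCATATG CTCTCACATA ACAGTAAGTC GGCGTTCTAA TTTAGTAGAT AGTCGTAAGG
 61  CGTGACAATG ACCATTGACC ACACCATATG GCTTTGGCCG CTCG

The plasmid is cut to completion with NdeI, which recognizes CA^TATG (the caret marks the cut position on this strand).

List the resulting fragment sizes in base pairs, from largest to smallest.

NdeI sites (CATATG) start at positions 5, 85.
NdeI cuts after base 2 of each site, so after positions 6, 86.
Circular molecule, 2 cuts → 2 fragments:
  7–86 → 80 bp
  87–104 then 1–6 → 18 + 6 = 24 bp
Sorted largest to smallest: 80, 24 bp.

80, 24 bp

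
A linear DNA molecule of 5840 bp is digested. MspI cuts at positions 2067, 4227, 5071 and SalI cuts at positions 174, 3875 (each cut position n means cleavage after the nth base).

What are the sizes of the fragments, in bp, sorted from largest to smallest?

Combined cut positions (sorted): 174, 2067, 3875, 4227, 5071.
Linear molecule, 5 cuts → 6 fragments:
  174 − 0 = 174 bp
  2067 − 174 = 1893 bp
  3875 − 2067 = 1808 bp
  4227 − 3875 = 352 bp
  5071 − 4227 = 844 bp
  5840 − 5071 = 769 bp
Sorted largest to smallest: 1893, 1808, 844, 769, 352, 174 bp.

1893, 1808, 844, 769, 352, 174 bp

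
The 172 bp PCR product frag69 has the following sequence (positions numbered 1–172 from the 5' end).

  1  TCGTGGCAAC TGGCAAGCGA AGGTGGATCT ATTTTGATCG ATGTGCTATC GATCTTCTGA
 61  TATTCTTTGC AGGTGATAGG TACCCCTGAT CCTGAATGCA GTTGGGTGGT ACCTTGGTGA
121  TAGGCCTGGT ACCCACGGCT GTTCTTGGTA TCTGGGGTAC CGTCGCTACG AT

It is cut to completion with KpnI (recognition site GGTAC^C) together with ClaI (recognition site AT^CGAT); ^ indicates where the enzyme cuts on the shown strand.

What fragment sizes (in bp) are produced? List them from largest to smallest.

38, 34, 29, 28, 20, 12, 11 bp

KpnI sites (GGTACC) start at positions 79, 108, 128, 156.
KpnI cuts after base 5 of each site (before the last base), so after positions 83, 112, 132, 160.
ClaI sites (ATCGAT) start at positions 37, 48.
ClaI cuts after base 2 of each site, so after positions 38, 49.
Combined cut positions: 38, 49, 83, 112, 132, 160.
Linear molecule, 6 cuts → 7 fragments:
  1–38 → 38 bp
  39–49 → 11 bp
  50–83 → 34 bp
  84–112 → 29 bp
  113–132 → 20 bp
  133–160 → 28 bp
  161–172 → 12 bp
Sorted largest to smallest: 38, 34, 29, 28, 20, 12, 11 bp.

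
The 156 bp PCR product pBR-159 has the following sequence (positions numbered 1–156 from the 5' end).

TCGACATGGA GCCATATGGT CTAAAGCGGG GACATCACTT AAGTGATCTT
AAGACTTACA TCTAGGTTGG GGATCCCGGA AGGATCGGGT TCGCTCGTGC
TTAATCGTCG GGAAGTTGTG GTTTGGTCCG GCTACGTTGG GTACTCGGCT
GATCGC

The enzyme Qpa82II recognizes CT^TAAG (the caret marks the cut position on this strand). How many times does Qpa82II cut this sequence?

2

CTTAAG occurs starting at positions 38, 48.
Qpa82II cuts at 2 sites.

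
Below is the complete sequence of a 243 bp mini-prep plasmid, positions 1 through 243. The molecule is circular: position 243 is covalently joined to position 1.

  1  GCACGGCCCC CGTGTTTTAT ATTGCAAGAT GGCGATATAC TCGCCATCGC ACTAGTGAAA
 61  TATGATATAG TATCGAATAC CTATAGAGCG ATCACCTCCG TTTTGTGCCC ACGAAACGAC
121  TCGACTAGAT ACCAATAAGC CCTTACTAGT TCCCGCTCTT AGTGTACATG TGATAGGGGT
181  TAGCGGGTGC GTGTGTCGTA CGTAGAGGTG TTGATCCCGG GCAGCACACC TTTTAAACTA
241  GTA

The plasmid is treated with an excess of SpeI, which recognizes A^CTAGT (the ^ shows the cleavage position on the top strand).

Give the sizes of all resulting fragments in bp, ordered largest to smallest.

94, 92, 57 bp

SpeI sites (ACTAGT) start at positions 51, 145, 237.
SpeI cuts after the first base of each site, so after positions 51, 145, 237.
Circular molecule, 3 cuts → 3 fragments:
  52–145 → 94 bp
  146–237 → 92 bp
  238–243 then 1–51 → 6 + 51 = 57 bp
Sorted largest to smallest: 94, 92, 57 bp.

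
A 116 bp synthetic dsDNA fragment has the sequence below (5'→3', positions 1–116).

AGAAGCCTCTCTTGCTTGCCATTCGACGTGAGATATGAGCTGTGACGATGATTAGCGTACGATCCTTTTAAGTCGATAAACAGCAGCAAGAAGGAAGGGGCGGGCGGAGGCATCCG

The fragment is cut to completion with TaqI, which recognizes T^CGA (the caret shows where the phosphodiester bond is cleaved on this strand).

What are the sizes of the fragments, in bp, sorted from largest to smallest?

TaqI sites (TCGA) start at positions 23, 73.
TaqI cuts after the first base of each site, so after positions 23, 73.
Linear molecule, 2 cuts → 3 fragments:
  1–23 → 23 bp
  24–73 → 50 bp
  74–116 → 43 bp
Sorted largest to smallest: 50, 43, 23 bp.

50, 43, 23 bp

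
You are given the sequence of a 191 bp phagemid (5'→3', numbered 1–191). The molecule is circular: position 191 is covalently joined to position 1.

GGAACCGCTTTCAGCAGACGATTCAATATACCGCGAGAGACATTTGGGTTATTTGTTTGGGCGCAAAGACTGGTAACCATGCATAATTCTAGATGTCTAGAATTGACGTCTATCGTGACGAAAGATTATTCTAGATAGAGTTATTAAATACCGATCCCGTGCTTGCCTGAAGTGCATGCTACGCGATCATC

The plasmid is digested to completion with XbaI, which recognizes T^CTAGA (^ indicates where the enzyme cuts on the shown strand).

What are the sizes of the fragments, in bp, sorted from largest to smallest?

149, 34, 8 bp

XbaI sites (TCTAGA) start at positions 88, 96, 130.
XbaI cuts after the first base of each site, so after positions 88, 96, 130.
Circular molecule, 3 cuts → 3 fragments:
  89–96 → 8 bp
  97–130 → 34 bp
  131–191 then 1–88 → 61 + 88 = 149 bp
Sorted largest to smallest: 149, 34, 8 bp.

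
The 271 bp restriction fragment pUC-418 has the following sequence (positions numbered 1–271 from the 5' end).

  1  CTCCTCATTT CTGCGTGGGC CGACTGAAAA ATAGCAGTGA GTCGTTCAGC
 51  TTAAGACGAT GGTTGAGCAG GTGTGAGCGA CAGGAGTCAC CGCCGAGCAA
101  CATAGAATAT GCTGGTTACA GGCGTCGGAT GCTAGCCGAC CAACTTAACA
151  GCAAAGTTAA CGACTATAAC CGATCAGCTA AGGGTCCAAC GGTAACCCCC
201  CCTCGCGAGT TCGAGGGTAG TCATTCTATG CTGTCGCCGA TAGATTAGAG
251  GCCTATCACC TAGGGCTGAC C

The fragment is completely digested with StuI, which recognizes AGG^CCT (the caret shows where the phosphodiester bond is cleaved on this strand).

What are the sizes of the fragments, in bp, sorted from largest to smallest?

251, 20 bp

The StuI site (AGGCCT) starts at position 249.
StuI cuts after base 3 of each site, so after position 251.
Linear molecule, 1 cut → 2 fragments:
  1–251 → 251 bp
  252–271 → 20 bp
Sorted largest to smallest: 251, 20 bp.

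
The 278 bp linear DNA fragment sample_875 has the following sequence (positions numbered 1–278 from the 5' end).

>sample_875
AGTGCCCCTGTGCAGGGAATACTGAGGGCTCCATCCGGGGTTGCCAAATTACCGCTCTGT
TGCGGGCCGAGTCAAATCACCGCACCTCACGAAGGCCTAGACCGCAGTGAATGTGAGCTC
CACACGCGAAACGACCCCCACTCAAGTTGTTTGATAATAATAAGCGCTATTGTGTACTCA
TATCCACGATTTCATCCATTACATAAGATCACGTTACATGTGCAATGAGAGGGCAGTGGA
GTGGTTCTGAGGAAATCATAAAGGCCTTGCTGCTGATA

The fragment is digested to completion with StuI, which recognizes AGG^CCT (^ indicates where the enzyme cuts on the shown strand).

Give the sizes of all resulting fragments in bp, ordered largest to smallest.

StuI sites (AGGCCT) start at positions 93, 262.
StuI cuts after base 3 of each site, so after positions 95, 264.
Linear molecule, 2 cuts → 3 fragments:
  1–95 → 95 bp
  96–264 → 169 bp
  265–278 → 14 bp
Sorted largest to smallest: 169, 95, 14 bp.

169, 95, 14 bp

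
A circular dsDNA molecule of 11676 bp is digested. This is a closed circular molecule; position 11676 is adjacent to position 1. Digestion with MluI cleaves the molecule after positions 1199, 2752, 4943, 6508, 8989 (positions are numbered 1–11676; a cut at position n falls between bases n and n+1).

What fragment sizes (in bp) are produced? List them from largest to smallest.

Circular molecule, 5 cuts → 5 fragments:
  2752 − 1199 = 1553 bp
  4943 − 2752 = 2191 bp
  6508 − 4943 = 1565 bp
  8989 − 6508 = 2481 bp
  wrap: 11676 − 8989 + 1199 = 3886 bp
Sorted largest to smallest: 3886, 2481, 2191, 1565, 1553 bp.

3886, 2481, 2191, 1565, 1553 bp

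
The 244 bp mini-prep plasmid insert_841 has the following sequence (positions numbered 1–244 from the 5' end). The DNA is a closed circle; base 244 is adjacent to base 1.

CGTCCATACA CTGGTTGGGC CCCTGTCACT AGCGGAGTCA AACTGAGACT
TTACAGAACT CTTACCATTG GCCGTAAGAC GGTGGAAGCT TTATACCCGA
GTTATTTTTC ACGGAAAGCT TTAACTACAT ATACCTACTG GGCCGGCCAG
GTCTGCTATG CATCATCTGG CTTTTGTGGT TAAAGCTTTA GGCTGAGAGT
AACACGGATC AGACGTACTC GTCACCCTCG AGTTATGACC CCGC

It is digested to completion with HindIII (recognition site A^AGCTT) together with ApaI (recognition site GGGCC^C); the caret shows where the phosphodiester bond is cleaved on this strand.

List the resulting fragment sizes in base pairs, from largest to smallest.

82, 67, 65, 30 bp

HindIII sites (AAGCTT) start at positions 86, 116, 183.
HindIII cuts after the first base of each site, so after positions 86, 116, 183.
The ApaI site (GGGCCC) starts at position 17.
ApaI cuts after base 5 of each site (before the last base), so after position 21.
Combined cut positions: 21, 86, 116, 183.
Circular molecule, 4 cuts → 4 fragments:
  22–86 → 65 bp
  87–116 → 30 bp
  117–183 → 67 bp
  184–244 then 1–21 → 61 + 21 = 82 bp
Sorted largest to smallest: 82, 67, 65, 30 bp.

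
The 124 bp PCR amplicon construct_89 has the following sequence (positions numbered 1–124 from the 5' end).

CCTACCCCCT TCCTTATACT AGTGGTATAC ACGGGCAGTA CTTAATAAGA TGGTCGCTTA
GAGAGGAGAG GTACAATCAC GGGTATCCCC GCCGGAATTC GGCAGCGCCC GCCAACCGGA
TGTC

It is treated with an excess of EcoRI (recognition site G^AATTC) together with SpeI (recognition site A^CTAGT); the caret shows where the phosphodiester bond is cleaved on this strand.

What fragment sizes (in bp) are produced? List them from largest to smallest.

The EcoRI site (GAATTC) starts at position 95.
EcoRI cuts after the first base of each site, so after position 95.
The SpeI site (ACTAGT) starts at position 18.
SpeI cuts after the first base of each site, so after position 18.
Combined cut positions: 18, 95.
Linear molecule, 2 cuts → 3 fragments:
  1–18 → 18 bp
  19–95 → 77 bp
  96–124 → 29 bp
Sorted largest to smallest: 77, 29, 18 bp.

77, 29, 18 bp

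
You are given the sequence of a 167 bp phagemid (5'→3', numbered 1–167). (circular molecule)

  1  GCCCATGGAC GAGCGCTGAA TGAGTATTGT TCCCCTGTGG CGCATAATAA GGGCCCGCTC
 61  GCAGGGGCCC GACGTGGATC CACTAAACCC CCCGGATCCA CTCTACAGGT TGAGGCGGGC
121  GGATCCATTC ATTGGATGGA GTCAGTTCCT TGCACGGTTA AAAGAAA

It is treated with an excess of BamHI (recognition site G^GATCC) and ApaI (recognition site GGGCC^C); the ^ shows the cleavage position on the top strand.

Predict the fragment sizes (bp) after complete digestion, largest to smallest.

BamHI sites (GGATCC) start at positions 76, 94, 121.
BamHI cuts after the first base of each site, so after positions 76, 94, 121.
ApaI sites (GGGCCC) start at positions 51, 65.
ApaI cuts after base 5 of each site (before the last base), so after positions 55, 69.
Combined cut positions: 55, 69, 76, 94, 121.
Circular molecule, 5 cuts → 5 fragments:
  56–69 → 14 bp
  70–76 → 7 bp
  77–94 → 18 bp
  95–121 → 27 bp
  122–167 then 1–55 → 46 + 55 = 101 bp
Sorted largest to smallest: 101, 27, 18, 14, 7 bp.

101, 27, 18, 14, 7 bp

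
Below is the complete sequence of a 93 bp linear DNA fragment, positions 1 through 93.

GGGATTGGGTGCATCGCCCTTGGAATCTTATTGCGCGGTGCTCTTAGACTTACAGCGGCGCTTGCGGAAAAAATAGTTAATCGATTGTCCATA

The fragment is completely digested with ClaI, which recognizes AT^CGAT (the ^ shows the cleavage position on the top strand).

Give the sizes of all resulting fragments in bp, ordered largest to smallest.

81, 12 bp

The ClaI site (ATCGAT) starts at position 80.
ClaI cuts after base 2 of each site, so after position 81.
Linear molecule, 1 cut → 2 fragments:
  1–81 → 81 bp
  82–93 → 12 bp
Sorted largest to smallest: 81, 12 bp.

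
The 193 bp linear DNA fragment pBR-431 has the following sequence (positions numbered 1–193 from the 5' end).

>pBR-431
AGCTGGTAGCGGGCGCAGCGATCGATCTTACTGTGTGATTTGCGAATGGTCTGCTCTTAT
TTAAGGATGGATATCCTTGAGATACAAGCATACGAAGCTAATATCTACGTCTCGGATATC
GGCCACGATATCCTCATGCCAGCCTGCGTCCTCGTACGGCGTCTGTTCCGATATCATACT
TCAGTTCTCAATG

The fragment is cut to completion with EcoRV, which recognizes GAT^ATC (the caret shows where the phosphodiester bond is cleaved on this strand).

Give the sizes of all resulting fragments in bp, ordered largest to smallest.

72, 45, 43, 21, 12 bp

EcoRV sites (GATATC) start at positions 70, 115, 127, 170.
EcoRV cuts after base 3 of each site, so after positions 72, 117, 129, 172.
Linear molecule, 4 cuts → 5 fragments:
  1–72 → 72 bp
  73–117 → 45 bp
  118–129 → 12 bp
  130–172 → 43 bp
  173–193 → 21 bp
Sorted largest to smallest: 72, 45, 43, 21, 12 bp.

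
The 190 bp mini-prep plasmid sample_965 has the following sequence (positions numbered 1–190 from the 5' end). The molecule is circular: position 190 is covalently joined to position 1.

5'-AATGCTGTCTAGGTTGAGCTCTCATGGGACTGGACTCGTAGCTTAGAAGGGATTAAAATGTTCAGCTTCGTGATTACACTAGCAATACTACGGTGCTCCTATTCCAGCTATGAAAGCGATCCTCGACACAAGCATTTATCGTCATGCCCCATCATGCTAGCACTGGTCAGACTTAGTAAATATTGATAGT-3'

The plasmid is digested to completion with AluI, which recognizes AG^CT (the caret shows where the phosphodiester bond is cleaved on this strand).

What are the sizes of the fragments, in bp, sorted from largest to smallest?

101, 42, 24, 23 bp

AluI sites (AGCT) start at positions 17, 40, 64, 106.
AluI cuts after base 2 of each site, so after positions 18, 41, 65, 107.
Circular molecule, 4 cuts → 4 fragments:
  19–41 → 23 bp
  42–65 → 24 bp
  66–107 → 42 bp
  108–190 then 1–18 → 83 + 18 = 101 bp
Sorted largest to smallest: 101, 42, 24, 23 bp.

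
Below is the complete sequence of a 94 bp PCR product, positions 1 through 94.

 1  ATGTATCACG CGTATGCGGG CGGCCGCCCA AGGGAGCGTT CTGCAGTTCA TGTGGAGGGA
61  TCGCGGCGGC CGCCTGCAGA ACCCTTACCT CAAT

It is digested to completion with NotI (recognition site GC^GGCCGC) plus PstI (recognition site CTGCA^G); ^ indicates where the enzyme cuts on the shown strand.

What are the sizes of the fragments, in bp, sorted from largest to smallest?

24, 22, 21, 16, 11 bp

NotI sites (GCGGCCGC) start at positions 20, 66.
NotI cuts after base 2 of each site, so after positions 21, 67.
PstI sites (CTGCAG) start at positions 41, 74.
PstI cuts after base 5 of each site (before the last base), so after positions 45, 78.
Combined cut positions: 21, 45, 67, 78.
Linear molecule, 4 cuts → 5 fragments:
  1–21 → 21 bp
  22–45 → 24 bp
  46–67 → 22 bp
  68–78 → 11 bp
  79–94 → 16 bp
Sorted largest to smallest: 24, 22, 21, 16, 11 bp.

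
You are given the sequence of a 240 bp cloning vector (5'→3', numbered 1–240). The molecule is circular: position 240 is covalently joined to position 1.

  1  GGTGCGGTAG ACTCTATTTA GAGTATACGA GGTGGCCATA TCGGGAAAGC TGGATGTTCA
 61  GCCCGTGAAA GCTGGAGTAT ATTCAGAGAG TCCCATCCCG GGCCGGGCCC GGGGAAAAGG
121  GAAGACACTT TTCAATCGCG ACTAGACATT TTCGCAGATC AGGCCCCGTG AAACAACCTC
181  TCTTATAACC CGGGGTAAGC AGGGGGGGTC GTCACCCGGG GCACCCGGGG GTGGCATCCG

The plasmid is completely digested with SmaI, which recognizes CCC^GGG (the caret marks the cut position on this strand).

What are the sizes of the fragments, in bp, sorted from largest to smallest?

SmaI sites (CCCGGG) start at positions 97, 108, 189, 215, 224.
SmaI cuts after base 3 of each site, so after positions 99, 110, 191, 217, 226.
Circular molecule, 5 cuts → 5 fragments:
  100–110 → 11 bp
  111–191 → 81 bp
  192–217 → 26 bp
  218–226 → 9 bp
  227–240 then 1–99 → 14 + 99 = 113 bp
Sorted largest to smallest: 113, 81, 26, 11, 9 bp.

113, 81, 26, 11, 9 bp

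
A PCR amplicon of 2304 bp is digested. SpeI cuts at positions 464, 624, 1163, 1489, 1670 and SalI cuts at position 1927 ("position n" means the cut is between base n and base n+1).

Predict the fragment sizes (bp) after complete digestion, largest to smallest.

Combined cut positions (sorted): 464, 624, 1163, 1489, 1670, 1927.
Linear molecule, 6 cuts → 7 fragments:
  464 − 0 = 464 bp
  624 − 464 = 160 bp
  1163 − 624 = 539 bp
  1489 − 1163 = 326 bp
  1670 − 1489 = 181 bp
  1927 − 1670 = 257 bp
  2304 − 1927 = 377 bp
Sorted largest to smallest: 539, 464, 377, 326, 257, 181, 160 bp.

539, 464, 377, 326, 257, 181, 160 bp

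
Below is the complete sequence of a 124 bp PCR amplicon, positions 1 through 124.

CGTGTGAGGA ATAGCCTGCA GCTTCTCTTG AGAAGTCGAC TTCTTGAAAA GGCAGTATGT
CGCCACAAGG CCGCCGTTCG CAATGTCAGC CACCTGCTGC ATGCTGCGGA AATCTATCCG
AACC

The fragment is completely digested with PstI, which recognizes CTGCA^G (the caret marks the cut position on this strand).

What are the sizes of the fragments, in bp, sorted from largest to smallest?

104, 20 bp

The PstI site (CTGCAG) starts at position 16.
PstI cuts after base 5 of each site (before the last base), so after position 20.
Linear molecule, 1 cut → 2 fragments:
  1–20 → 20 bp
  21–124 → 104 bp
Sorted largest to smallest: 104, 20 bp.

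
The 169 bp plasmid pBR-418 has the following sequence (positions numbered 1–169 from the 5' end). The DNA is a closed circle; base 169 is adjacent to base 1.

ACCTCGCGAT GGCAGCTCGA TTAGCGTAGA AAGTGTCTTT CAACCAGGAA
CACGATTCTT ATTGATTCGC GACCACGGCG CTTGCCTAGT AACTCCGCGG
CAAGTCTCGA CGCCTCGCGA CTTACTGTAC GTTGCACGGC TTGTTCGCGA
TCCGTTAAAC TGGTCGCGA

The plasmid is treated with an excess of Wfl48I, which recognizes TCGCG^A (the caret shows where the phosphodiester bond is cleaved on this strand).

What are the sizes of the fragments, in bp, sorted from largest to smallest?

Wfl48I sites (TCGCGA) start at positions 4, 67, 115, 145, 164.
Wfl48I cuts after base 5 of each site (before the last base), so after positions 8, 71, 119, 149, 168.
Circular molecule, 5 cuts → 5 fragments:
  9–71 → 63 bp
  72–119 → 48 bp
  120–149 → 30 bp
  150–168 → 19 bp
  169–169 then 1–8 → 1 + 8 = 9 bp
Sorted largest to smallest: 63, 48, 30, 19, 9 bp.

63, 48, 30, 19, 9 bp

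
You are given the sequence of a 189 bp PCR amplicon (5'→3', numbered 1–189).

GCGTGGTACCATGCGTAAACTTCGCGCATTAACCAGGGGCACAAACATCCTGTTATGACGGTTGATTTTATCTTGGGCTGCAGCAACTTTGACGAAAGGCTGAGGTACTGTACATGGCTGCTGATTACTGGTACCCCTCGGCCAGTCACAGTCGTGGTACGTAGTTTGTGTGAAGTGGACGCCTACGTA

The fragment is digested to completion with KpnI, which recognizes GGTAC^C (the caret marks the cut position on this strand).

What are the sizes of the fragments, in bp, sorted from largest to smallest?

KpnI sites (GGTACC) start at positions 5, 130.
KpnI cuts after base 5 of each site (before the last base), so after positions 9, 134.
Linear molecule, 2 cuts → 3 fragments:
  1–9 → 9 bp
  10–134 → 125 bp
  135–189 → 55 bp
Sorted largest to smallest: 125, 55, 9 bp.

125, 55, 9 bp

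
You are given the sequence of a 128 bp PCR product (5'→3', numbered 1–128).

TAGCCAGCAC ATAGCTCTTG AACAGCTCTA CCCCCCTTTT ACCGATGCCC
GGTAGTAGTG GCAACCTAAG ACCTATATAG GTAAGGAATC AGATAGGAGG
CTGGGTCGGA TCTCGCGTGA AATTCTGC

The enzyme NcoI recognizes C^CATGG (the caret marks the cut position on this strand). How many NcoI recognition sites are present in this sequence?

0

No occurrence of CCATGG is present in the sequence.
NcoI does not cut: 0 sites.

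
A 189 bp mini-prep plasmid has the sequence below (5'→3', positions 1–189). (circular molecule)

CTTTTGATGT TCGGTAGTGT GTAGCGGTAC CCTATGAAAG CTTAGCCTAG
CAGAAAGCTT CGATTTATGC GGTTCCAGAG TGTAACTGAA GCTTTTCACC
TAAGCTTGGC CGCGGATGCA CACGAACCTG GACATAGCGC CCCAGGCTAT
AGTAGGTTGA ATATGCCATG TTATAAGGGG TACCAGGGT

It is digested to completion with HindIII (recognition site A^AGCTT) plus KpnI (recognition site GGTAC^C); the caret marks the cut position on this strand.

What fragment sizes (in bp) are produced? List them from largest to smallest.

81, 36, 34, 17, 13, 8 bp

HindIII sites (AAGCTT) start at positions 38, 55, 89, 102.
HindIII cuts after the first base of each site, so after positions 38, 55, 89, 102.
KpnI sites (GGTACC) start at positions 26, 179.
KpnI cuts after base 5 of each site (before the last base), so after positions 30, 183.
Combined cut positions: 30, 38, 55, 89, 102, 183.
Circular molecule, 6 cuts → 6 fragments:
  31–38 → 8 bp
  39–55 → 17 bp
  56–89 → 34 bp
  90–102 → 13 bp
  103–183 → 81 bp
  184–189 then 1–30 → 6 + 30 = 36 bp
Sorted largest to smallest: 81, 36, 34, 17, 13, 8 bp.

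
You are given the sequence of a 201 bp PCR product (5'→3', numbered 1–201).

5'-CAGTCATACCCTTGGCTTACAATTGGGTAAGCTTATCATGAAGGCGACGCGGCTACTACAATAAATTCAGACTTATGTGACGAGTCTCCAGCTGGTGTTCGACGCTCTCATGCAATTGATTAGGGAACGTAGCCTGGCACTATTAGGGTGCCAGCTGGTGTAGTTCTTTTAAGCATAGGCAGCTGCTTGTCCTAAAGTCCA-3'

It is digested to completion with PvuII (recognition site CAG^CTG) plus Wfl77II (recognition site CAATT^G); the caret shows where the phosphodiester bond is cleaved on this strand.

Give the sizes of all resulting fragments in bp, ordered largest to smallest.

67, 37, 28, 26, 24, 19 bp

PvuII sites (CAGCTG) start at positions 89, 152, 180.
PvuII cuts after base 3 of each site, so after positions 91, 154, 182.
Wfl77II sites (CAATTG) start at positions 20, 113.
Wfl77II cuts after base 5 of each site (before the last base), so after positions 24, 117.
Combined cut positions: 24, 91, 117, 154, 182.
Linear molecule, 5 cuts → 6 fragments:
  1–24 → 24 bp
  25–91 → 67 bp
  92–117 → 26 bp
  118–154 → 37 bp
  155–182 → 28 bp
  183–201 → 19 bp
Sorted largest to smallest: 67, 37, 28, 26, 24, 19 bp.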